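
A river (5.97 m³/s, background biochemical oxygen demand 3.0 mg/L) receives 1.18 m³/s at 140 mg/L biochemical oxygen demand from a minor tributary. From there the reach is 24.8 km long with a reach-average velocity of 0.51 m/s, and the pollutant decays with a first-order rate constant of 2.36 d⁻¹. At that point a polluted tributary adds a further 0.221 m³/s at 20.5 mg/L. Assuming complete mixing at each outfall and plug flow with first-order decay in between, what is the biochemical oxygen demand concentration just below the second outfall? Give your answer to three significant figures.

7.20 mg/L

Mixed concentration C = ΣQC/ΣQ = (5.970·3.000 + 1.180·140.0) / 7.150 = 183.1/7.150 = 25.61 mg/L; combined flow 7.150 m³/s.
Travel time t = 24.8·1000 / 0.51 = 48630 s = 13.51 h.
Applying C = C₀e^(−kt): 25.61 × 0.2649 = 6.785 mg/L.
At the second outfall, C = (7.150·6.785 + 0.2210·20.50) / (7.150 + 0.2210) = 7.196 mg/L.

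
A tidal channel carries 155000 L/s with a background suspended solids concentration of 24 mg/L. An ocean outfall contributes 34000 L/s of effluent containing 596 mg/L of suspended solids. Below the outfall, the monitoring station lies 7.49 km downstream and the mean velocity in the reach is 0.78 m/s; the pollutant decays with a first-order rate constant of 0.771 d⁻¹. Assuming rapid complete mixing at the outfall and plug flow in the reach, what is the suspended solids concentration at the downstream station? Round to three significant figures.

After mixing, C = (155000·24.00 + 34000·596.0) / 189000 = 23980000/189000 = 126.9 mg/L.
Travel time t = 7.49·1000 / 0.78 = 9603 s = 2.667 h.
Decay over the reach: 126.9·exp(−kt) = 126.9·0.9179 = 116.5 mg/L.

116 mg/L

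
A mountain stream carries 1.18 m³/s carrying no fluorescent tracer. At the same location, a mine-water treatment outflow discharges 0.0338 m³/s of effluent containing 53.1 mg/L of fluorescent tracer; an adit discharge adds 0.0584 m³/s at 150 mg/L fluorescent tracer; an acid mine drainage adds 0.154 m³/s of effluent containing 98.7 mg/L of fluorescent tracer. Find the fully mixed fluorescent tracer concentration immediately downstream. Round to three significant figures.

18.1 mg/L

Conservation of mass: C = (1.180·0 + 0.03380·53.10 + 0.05840·150.0 + 0.1540·98.70) / 1.426 = 25.75/1.426 = 18.06 mg/L.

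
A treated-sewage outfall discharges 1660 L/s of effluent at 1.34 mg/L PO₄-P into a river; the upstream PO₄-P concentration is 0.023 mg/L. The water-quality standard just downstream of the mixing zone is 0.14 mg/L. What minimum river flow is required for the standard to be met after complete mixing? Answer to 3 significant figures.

17000 L/s

Set C_mix = 0.14: (Q·0.02300 + 1660·1.340) / (Q + 1660) = 0.14
→ Q = 1660·(1.340 − 0.14)/(0.14 − 0.02300) = 17030 L/s.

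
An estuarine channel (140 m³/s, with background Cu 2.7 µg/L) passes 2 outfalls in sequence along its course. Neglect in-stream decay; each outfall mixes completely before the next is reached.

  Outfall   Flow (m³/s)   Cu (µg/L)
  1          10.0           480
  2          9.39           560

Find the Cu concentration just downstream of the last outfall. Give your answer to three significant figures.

65.5 µg/L

Outfall 1: combined Q = 150.0 m³/s; C = (140.0·2.700 + 10.00·480.0)/150.0 = 34.52 µg/L.
Outfall 2: combined Q = 159.4 m³/s; C = (150.0·34.52 + 9.390·560.0)/159.4 = 65.48 µg/L.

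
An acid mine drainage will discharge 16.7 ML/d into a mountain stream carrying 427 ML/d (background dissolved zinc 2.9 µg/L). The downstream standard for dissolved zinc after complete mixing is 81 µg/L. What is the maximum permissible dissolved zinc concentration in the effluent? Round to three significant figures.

At the limit, (Qr·Cr + Qe·Cₑ)/(Qr + Qe) = 81:
Cₑ = (443.7·81 − 427.0·2.900) / 16.70 = 2078 µg/L.

2080 µg/L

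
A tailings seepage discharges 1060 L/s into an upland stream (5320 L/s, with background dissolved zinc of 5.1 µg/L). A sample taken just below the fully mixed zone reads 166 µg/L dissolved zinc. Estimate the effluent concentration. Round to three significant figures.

974 µg/L

Mass balance: 5320·5.100 + 1060·Cₑ = 6380·166.0
→ Cₑ = (6380·166.0 − 5320·5.100) / 1060 = 973.5 µg/L.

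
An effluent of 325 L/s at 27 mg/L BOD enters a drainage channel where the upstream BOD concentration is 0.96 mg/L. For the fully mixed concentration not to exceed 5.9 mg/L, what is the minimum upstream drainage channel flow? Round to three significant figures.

1390 L/s

Set C_mix = 5.9: (Q·0.9600 + 325.0·27.00) / (Q + 325.0) = 5.9
→ Q = 325.0·(27.00 − 5.9)/(5.9 − 0.9600) = 1388 L/s.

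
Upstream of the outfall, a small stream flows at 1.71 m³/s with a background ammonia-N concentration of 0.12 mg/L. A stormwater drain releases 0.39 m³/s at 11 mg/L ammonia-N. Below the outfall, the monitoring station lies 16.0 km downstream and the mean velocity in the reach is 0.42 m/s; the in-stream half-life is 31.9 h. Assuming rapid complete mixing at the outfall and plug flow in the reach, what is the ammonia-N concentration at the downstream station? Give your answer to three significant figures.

1.70 mg/L

Mass balance: C = (1.710·0.1200 + 0.3900·11.00) / 2.100 = 4.495/2.100 = 2.141 mg/L.
Travel time t = 16.0·1000 / 0.42 = 38100 s = 10.58 h.
Half-life 31.9 h → k = ln 2 / 31.9 = 0.02173 h⁻¹ = 0.5215 d⁻¹.
After decay, C = 2.141 × e^(−kt) = 2.141 × 0.7946 = 1.701 mg/L.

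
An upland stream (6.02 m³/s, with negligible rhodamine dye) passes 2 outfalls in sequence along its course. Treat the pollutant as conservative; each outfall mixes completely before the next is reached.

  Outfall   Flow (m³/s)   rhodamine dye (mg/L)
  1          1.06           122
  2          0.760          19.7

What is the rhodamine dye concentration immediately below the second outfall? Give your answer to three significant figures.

After outfall 1: Q = 6.020 + 1.060 = 7.080 m³/s; C = (6.020·0 + 1.060·122.0)/7.080 = 18.27 mg/L.
After outfall 2: Q = 7.080 + 0.7600 = 7.840 m³/s; C = (7.080·18.27 + 0.7600·19.70)/7.840 = 18.40 mg/L.

18.4 mg/L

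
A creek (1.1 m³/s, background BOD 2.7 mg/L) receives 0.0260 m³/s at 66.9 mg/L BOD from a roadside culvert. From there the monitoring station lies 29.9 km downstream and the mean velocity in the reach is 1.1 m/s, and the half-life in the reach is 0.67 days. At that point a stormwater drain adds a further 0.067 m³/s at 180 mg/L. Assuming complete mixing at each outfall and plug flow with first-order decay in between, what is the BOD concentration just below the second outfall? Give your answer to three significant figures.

Mass balance: C = (1.100·2.700 + 0.02600·66.90) / 1.126 = 4.709/1.126 = 4.182 mg/L; combined flow 1.126 m³/s.
Travel time t = 29.9·1000 / 1.1 = 27180 s = 7.551 h.
Half-life 0.67 d → k = ln 2 / 0.67 = 1.035 d⁻¹.
Applying C = C₀e^(−kt): 4.182 × 0.7222 = 3.020 mg/L.
Second outfall: C = (1.126·3.020 + 0.06700·180.0)/1.193 = 12.96 mg/L.

13.0 mg/L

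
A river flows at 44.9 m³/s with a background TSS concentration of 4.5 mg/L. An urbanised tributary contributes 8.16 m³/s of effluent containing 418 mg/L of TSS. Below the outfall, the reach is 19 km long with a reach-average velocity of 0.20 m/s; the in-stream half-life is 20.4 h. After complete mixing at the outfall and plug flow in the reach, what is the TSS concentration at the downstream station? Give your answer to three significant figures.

27.8 mg/L

Flow-weighted average: C = (44.90·4.500 + 8.160·418.0) / 53.06 = 3613/53.06 = 68.09 mg/L.
Travel time t = 19·1000 / 0.20 = 95000 s = 26.39 h.
Half-life 20.4 h → k = ln 2 / 20.4 = 0.03398 h⁻¹ = 0.8155 d⁻¹.
First-order decay: C = 68.09·exp(−k·t) = 68.09·0.4079 = 27.78 mg/L.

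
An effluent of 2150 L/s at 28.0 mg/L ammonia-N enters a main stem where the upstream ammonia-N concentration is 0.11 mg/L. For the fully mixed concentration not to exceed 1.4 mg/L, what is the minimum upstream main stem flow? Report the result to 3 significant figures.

44300 L/s

Set C_mix = 1.4: (Q·0.1100 + 2150·28.00) / (Q + 2150) = 1.4
→ Q = 2150·(28.00 − 1.4)/(1.4 − 0.1100) = 44330 L/s.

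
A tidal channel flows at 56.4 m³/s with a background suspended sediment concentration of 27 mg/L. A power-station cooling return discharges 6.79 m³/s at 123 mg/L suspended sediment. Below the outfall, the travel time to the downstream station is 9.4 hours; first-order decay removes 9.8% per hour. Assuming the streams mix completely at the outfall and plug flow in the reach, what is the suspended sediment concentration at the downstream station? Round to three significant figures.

After mixing, C = (56.40·27.00 + 6.790·123.0) / 63.19 = 2358/63.19 = 37.32 mg/L.
9.8%/h lost → k = −ln(1 − 0.098) = 0.1031 h⁻¹.
Applying C = C₀e^(−kt): 37.32 × 0.3793 = 14.15 mg/L.

14.2 mg/L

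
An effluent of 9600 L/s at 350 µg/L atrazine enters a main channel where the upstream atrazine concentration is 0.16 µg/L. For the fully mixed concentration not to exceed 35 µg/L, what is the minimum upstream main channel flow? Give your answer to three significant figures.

Set C_mix = 35: (Q·0.1600 + 9600·350.0) / (Q + 9600) = 35
→ Q = 9600·(350.0 − 35)/(35 − 0.1600) = 86800 L/s.

86800 L/s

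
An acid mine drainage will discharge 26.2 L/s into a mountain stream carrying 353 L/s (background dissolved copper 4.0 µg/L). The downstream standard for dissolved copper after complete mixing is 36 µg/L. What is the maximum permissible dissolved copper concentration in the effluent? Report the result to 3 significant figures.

At the limit, (Qr·Cr + Qe·Cₑ)/(Qr + Qe) = 36:
Cₑ = (379.2·36 − 353.0·4.000) / 26.20 = 467.1 µg/L.

467 µg/L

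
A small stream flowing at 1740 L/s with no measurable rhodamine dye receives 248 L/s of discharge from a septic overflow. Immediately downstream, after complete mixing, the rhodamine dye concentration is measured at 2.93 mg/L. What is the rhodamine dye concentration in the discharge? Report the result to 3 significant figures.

Mass balance: 1740·0 + 248.0·Cₑ = 1988·2.930
→ Cₑ = (1988·2.930 − 1740·0) / 248.0 = 23.49 mg/L.

23.5 mg/L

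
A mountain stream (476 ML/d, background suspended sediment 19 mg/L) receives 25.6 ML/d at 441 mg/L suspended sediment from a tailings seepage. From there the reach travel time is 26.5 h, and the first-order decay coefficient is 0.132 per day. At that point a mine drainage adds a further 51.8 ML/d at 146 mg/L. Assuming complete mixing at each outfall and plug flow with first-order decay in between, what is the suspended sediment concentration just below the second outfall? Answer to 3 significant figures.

45.4 mg/L

Mixed concentration C = ΣQC/ΣQ = (476.0·19.00 + 25.60·441.0) / 501.6 = 20330/501.6 = 40.54 mg/L; combined flow 501.6 ML/d.
Decay over the reach: 40.54·exp(−kt) = 40.54·0.8644 = 35.04 mg/L.
Second outfall: C = (501.6·35.04 + 51.80·146.0)/553.4 = 45.43 mg/L.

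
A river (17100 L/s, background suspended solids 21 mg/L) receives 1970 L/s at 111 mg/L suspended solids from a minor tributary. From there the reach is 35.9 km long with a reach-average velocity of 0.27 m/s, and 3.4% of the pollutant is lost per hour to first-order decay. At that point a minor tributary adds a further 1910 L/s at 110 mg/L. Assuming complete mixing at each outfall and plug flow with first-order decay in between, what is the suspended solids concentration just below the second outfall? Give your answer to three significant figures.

17.7 mg/L

Mixed concentration C = ΣQC/ΣQ = (17100·21.00 + 1970·111.0) / 19070 = 577800/19070 = 30.30 mg/L; combined flow 19070 L/s.
Travel time t = 35.9·1000 / 0.27 = 133000 s = 36.93 h.
3.4%/h lost → k = −ln(1 − 0.034) = 0.03459 h⁻¹.
After decay, C = 30.30 × e^(−kt) = 30.30 × 0.2787 = 8.444 mg/L.
At the second outfall, C = (19070·8.444 + 1910·110.0) / (19070 + 1910) = 17.69 mg/L.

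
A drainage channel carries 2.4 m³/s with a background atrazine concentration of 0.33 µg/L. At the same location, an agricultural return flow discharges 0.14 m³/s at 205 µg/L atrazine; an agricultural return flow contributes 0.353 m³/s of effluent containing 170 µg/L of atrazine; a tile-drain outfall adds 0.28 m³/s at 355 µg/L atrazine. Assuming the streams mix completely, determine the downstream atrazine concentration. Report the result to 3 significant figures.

59.5 µg/L

Flow-weighted average: C = (2.400·0.3300 + 0.1400·205.0 + 0.3530·170.0 + 0.2800·355.0) / 3.173 = 188.9/3.173 = 59.53 µg/L.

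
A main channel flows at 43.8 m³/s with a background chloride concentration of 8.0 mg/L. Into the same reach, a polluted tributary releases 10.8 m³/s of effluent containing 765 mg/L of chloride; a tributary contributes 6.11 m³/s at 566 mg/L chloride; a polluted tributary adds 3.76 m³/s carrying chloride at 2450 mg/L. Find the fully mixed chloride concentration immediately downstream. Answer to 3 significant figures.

330 mg/L

Mixed concentration C = ΣQC/ΣQ = (43.80·8.000 + 10.80·765.0 + 6.110·566.0 + 3.760·2450) / 64.47 = 21280/64.47 = 330.1 mg/L.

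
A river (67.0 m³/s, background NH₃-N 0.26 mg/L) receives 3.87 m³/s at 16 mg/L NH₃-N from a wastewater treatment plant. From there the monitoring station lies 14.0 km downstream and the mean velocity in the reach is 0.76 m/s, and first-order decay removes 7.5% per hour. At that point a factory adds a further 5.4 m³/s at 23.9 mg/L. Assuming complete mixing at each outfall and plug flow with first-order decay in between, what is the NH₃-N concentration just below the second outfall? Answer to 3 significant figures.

Mixed concentration C = ΣQC/ΣQ = (67.00·0.2600 + 3.870·16.00) / 70.87 = 79.34/70.87 = 1.120 mg/L; combined flow 70.87 m³/s.
Travel time t = 14.0·1000 / 0.76 = 18420 s = 5.117 h.
7.5%/h lost → k = −ln(1 − 0.075) = 0.07796 h⁻¹.
Applying C = C₀e^(−kt): 1.120 × 0.6710 = 0.7512 mg/L.
Second outfall: C = (70.87·0.7512 + 5.400·23.90)/76.27 = 2.390 mg/L.

2.39 mg/L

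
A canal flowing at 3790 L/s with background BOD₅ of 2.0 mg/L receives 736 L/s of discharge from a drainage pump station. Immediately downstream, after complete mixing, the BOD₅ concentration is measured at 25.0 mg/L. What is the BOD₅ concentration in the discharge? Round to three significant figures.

143 mg/L

Mass balance: 3790·2.000 + 736.0·Cₑ = 4526·25.00
→ Cₑ = (4526·25.00 − 3790·2.000) / 736.0 = 143.4 mg/L.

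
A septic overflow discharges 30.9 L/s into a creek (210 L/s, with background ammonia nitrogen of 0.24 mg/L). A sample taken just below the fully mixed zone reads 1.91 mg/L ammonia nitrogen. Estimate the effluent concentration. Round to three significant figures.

13.3 mg/L

Mass balance: 210.0·0.2400 + 30.90·Cₑ = 240.9·1.910
→ Cₑ = (240.9·1.910 − 210.0·0.2400) / 30.90 = 13.26 mg/L.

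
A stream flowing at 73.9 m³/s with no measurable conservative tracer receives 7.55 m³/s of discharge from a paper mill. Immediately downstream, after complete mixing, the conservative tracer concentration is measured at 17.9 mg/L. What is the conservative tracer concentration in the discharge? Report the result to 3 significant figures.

Mass balance: 73.90·0 + 7.550·Cₑ = 81.45·17.90
→ Cₑ = (81.45·17.90 − 73.90·0) / 7.550 = 193.1 mg/L.

193 mg/L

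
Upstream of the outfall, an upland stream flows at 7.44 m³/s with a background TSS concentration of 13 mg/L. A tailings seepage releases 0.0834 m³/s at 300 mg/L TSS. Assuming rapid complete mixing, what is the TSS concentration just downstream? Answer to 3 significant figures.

Conservation of mass: C = (7.440·13.00 + 0.08340·300.0) / 7.523 = 121.7/7.523 = 16.18 mg/L.

16.2 mg/L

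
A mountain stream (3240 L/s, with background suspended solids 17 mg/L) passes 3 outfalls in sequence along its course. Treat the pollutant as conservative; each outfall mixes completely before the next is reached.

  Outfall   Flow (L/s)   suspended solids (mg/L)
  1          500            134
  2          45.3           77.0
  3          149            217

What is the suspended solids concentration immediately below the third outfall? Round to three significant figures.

40.1 mg/L

Below outfall 1: Q → 3740 L/s, C = (3240·17.00 + 500.0·134.0)/3740 = 32.64 mg/L.
Below outfall 2: Q → 3785 L/s, C = (3740·32.64 + 45.30·77.00)/3785 = 33.17 mg/L.
Below outfall 3: Q → 3934 L/s, C = (3785·33.17 + 149.0·217.0)/3934 = 40.13 mg/L.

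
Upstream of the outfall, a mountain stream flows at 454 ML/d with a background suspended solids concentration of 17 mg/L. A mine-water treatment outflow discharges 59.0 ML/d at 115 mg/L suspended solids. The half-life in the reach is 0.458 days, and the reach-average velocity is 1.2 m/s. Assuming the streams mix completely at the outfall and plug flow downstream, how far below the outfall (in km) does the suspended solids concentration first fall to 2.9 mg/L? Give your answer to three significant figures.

After mixing, C = (454.0·17.00 + 59.00·115.0) / 513.0 = 14500/513.0 = 28.27 mg/L.
Half-life 0.458 d → k = ln 2 / 0.458 = 1.513 d⁻¹.
Set 28.27·exp(−k·t) = 2.9 → t = ln(28.27/2.9)/k = 130000 s = 36.11 h.
Distance = v·t = 1.2·130000 = 156000 m = 156.0 km.

156 km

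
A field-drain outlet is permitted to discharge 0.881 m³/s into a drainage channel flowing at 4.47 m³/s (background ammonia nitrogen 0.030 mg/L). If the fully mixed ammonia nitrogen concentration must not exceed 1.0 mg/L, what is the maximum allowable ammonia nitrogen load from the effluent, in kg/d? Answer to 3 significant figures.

Mass balance at the limit: 4.470·0.03000 + 0.8810·Cₑ = 5.351·1.0 → Cₑ = 5.922 mg/L.
Load = 0.8810 m³/s × 5.922 g/m³ × 86 400 s/d = 450.7 kg/d.

451 kg/d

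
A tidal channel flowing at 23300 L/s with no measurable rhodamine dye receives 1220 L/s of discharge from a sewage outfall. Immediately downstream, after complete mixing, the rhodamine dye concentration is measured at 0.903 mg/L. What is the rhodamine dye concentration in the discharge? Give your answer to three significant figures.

18.1 mg/L

Mass balance: 23300·0 + 1220·Cₑ = 24520·0.9030
→ Cₑ = (24520·0.9030 − 23300·0) / 1220 = 18.15 mg/L.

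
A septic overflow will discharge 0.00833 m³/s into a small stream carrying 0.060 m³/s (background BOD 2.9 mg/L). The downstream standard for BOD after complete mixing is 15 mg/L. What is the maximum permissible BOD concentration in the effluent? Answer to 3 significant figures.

102 mg/L

At the limit, (Qr·Cr + Qe·Cₑ)/(Qr + Qe) = 15:
Cₑ = (0.06833·15 − 0.06000·2.900) / 0.008330 = 102.2 mg/L.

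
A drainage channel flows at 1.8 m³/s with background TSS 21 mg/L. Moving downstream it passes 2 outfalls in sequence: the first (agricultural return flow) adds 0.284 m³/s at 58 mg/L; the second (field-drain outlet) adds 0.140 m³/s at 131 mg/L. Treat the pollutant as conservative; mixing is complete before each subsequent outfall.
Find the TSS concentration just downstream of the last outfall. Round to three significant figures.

Outfall 1: combined Q = 2.084 m³/s; C = (1.800·21.00 + 0.2840·58.00)/2.084 = 26.04 mg/L.
Outfall 2: combined Q = 2.224 m³/s; C = (2.084·26.04 + 0.1400·131.0)/2.224 = 32.65 mg/L.

32.6 mg/L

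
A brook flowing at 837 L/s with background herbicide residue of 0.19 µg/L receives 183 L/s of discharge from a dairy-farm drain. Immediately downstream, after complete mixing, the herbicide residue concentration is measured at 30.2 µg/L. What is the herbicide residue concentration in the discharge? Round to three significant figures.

Mass balance: 837.0·0.1900 + 183.0·Cₑ = 1020·30.20
→ Cₑ = (1020·30.20 − 837.0·0.1900) / 183.0 = 167.5 µg/L.

167 µg/L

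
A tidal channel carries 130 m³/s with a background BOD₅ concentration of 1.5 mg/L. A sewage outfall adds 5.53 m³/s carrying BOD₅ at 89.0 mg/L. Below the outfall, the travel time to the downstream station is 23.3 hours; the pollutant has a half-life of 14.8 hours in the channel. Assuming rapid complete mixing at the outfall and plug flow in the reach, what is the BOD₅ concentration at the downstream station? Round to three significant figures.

1.70 mg/L

Mixed concentration C = ΣQC/ΣQ = (130.0·1.500 + 5.530·89.00) / 135.5 = 687.2/135.5 = 5.070 mg/L.
Half-life 14.8 h → k = ln 2 / 14.8 = 0.04683 h⁻¹ = 1.124 d⁻¹.
Applying C = C₀e^(−kt): 5.070 × 0.3358 = 1.703 mg/L.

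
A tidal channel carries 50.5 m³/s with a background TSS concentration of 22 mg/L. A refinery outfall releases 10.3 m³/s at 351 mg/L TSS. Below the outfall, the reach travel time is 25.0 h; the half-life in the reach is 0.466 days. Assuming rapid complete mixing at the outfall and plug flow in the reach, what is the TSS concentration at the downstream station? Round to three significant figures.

Mixed concentration C = ΣQC/ΣQ = (50.50·22.00 + 10.30·351.0) / 60.80 = 4726/60.80 = 77.74 mg/L.
Half-life 0.466 d → k = ln 2 / 0.466 = 1.487 d⁻¹.
First-order decay: C = 77.74·exp(−k·t) = 77.74·0.2124 = 16.51 mg/L.

16.5 mg/L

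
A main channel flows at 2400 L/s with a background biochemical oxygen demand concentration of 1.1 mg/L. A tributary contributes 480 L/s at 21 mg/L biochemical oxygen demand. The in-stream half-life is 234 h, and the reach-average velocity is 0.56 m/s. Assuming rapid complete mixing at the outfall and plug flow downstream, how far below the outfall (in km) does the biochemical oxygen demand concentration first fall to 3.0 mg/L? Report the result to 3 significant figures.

263 km

Mass balance: C = (2400·1.100 + 480.0·21.00) / 2880 = 12720/2880 = 4.417 mg/L.
Half-life 234 h → k = ln 2 / 234 = 0.002962 h⁻¹ = 0.07109 d⁻¹.
Set 4.417·exp(−k·t) = 3.0 → t = ln(4.417/3.0)/k = 470100 s = 130.6 h.
Distance = v·t = 0.56·470100 = 263200 m = 263.2 km.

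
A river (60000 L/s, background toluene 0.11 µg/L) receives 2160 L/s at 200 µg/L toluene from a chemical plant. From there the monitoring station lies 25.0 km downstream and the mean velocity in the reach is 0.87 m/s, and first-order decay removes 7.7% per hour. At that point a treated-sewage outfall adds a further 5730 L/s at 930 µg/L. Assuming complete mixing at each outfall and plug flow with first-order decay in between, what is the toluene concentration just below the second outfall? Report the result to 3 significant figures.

Conservation of mass: C = (60000·0.1100 + 2160·200.0) / 62160 = 438600/62160 = 7.056 µg/L; combined flow 62160 L/s.
Travel time t = 25.0·1000 / 0.87 = 28740 s = 7.982 h.
7.7%/h lost → k = −ln(1 − 0.077) = 0.08013 h⁻¹.
First-order decay: C = 7.056·exp(−k·t) = 7.056·0.5275 = 3.722 µg/L.
Second outfall: C = (62160·3.722 + 5730·930.0)/67890 = 81.90 µg/L.

81.9 µg/L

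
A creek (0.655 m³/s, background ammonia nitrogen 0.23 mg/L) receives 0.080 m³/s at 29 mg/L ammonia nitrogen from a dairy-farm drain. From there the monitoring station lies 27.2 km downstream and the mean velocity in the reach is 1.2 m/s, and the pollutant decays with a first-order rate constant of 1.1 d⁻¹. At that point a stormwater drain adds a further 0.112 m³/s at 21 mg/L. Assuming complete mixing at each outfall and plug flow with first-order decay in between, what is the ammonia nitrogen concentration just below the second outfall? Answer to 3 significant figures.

4.96 mg/L

Conservation of mass: C = (0.6550·0.2300 + 0.08000·29.00) / 0.7350 = 2.471/0.7350 = 3.361 mg/L; combined flow 0.7350 m³/s.
Travel time t = 27.2·1000 / 1.2 = 22670 s = 6.296 h.
Applying C = C₀e^(−kt): 3.361 × 0.7493 = 2.519 mg/L.
At the second outfall, C = (0.7350·2.519 + 0.1120·21.00) / (0.7350 + 0.1120) = 4.963 mg/L.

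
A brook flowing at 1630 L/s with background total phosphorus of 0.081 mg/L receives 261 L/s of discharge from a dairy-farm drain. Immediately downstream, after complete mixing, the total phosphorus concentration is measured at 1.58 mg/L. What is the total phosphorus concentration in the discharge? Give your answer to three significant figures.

10.9 mg/L

Mass balance: 1630·0.08100 + 261.0·Cₑ = 1891·1.580
→ Cₑ = (1891·1.580 − 1630·0.08100) / 261.0 = 10.94 mg/L.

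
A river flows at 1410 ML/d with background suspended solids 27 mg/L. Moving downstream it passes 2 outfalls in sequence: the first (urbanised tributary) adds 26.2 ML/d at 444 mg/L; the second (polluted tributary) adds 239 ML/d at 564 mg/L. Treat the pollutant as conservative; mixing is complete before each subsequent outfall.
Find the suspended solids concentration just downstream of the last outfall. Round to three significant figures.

Below outfall 1: Q → 1436 ML/d, C = (1410·27.00 + 26.20·444.0)/1436 = 34.61 mg/L.
Below outfall 2: Q → 1675 ML/d, C = (1436·34.61 + 239.0·564.0)/1675 = 110.1 mg/L.

110 mg/L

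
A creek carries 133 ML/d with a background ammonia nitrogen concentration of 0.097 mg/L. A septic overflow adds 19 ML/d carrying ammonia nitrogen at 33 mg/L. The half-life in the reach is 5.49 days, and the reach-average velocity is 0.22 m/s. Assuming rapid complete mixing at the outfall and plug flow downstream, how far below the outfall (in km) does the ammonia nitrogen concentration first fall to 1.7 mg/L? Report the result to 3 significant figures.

137 km

Flow-weighted average: C = (133.0·0.09700 + 19.00·33.00) / 152.0 = 639.9/152.0 = 4.210 mg/L.
Half-life 5.49 d → k = ln 2 / 5.49 = 0.1263 d⁻¹.
Set 4.210·exp(−k·t) = 1.7 → t = ln(4.210/1.7)/k = 620500 s = 172.4 h.
Distance = v·t = 0.22·620500 = 136500 m = 136.5 km.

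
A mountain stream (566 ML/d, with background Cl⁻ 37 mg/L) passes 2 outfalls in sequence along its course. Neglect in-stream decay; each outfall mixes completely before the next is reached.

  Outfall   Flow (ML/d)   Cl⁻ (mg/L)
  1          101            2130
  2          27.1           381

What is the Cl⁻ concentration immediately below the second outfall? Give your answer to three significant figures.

Below outfall 1: Q → 667.0 ML/d, C = (566.0·37.00 + 101.0·2130)/667.0 = 353.9 mg/L.
Below outfall 2: Q → 694.1 ML/d, C = (667.0·353.9 + 27.10·381.0)/694.1 = 355.0 mg/L.

355 mg/L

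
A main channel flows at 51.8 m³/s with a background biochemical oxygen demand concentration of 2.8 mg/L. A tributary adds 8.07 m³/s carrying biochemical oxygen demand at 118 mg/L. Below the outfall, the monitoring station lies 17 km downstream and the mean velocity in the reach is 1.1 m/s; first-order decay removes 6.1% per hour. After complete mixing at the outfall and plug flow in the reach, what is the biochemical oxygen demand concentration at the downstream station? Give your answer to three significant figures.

14.0 mg/L

Flow-weighted average: C = (51.80·2.800 + 8.070·118.0) / 59.87 = 1097/59.87 = 18.33 mg/L.
Travel time t = 17·1000 / 1.1 = 15450 s = 4.293 h.
6.1%/h lost → k = −ln(1 − 0.061) = 0.06294 h⁻¹.
Decay over the reach: 18.33·exp(−kt) = 18.33·0.7632 = 13.99 mg/L.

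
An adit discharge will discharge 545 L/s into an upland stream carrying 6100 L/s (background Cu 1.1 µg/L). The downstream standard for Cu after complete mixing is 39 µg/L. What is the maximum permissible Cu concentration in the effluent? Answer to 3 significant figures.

At the limit, (Qr·Cr + Qe·Cₑ)/(Qr + Qe) = 39:
Cₑ = (6645·39 − 6100·1.100) / 545.0 = 463.2 µg/L.

463 µg/L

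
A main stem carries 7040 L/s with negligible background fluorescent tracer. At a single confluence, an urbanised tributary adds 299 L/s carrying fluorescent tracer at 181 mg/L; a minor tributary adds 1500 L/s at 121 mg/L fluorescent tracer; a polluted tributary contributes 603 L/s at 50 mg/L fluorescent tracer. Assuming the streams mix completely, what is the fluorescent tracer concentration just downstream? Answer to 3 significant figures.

After mixing, C = (7040·0 + 299.0·181.0 + 1500·121.0 + 603.0·50.00) / 9442 = 265800/9442 = 28.15 mg/L.

28.1 mg/L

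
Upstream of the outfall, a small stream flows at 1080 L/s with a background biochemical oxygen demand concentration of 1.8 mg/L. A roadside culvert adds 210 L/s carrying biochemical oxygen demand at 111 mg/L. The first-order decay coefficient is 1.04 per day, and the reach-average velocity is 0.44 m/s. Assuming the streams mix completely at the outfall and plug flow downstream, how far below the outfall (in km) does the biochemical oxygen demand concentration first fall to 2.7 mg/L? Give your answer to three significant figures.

Conservation of mass: C = (1080·1.800 + 210.0·111.0) / 1290 = 25250/1290 = 19.58 mg/L.
Set 19.58·exp(−k·t) = 2.7 → t = ln(19.58/2.7)/k = 164600 s = 45.72 h.
Distance = v·t = 0.44·164600 = 72420 m = 72.42 km.

72.4 km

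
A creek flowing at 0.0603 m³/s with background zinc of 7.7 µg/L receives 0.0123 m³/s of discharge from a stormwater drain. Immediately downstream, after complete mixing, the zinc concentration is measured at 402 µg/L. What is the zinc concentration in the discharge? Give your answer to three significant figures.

Mass balance: 0.06030·7.700 + 0.01230·Cₑ = 0.07260·402.0
→ Cₑ = (0.07260·402.0 − 0.06030·7.700) / 0.01230 = 2335 µg/L.

2340 µg/L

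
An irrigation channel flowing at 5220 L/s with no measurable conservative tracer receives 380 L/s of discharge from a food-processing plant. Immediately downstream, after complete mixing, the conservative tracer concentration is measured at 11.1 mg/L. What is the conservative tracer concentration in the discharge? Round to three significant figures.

164 mg/L

Mass balance: 5220·0 + 380.0·Cₑ = 5600·11.10
→ Cₑ = (5600·11.10 − 5220·0) / 380.0 = 163.6 mg/L.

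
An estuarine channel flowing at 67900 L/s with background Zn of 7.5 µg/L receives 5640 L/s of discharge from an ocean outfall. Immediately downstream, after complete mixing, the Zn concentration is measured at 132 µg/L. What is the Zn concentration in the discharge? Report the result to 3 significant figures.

1630 µg/L

Mass balance: 67900·7.500 + 5640·Cₑ = 73540·132.0
→ Cₑ = (73540·132.0 − 67900·7.500) / 5640 = 1631 µg/L.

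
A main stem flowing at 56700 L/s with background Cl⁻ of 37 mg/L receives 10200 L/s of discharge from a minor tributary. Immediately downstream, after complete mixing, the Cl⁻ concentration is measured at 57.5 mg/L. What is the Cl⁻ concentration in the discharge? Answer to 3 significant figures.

171 mg/L

Mass balance: 56700·37.00 + 10200·Cₑ = 66900·57.50
→ Cₑ = (66900·57.50 − 56700·37.00) / 10200 = 171.5 mg/L.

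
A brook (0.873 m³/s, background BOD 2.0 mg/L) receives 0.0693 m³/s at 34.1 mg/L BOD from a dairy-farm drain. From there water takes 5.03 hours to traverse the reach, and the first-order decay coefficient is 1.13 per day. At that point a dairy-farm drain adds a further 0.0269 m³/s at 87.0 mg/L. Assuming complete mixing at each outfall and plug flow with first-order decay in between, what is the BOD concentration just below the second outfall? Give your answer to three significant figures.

Mixed concentration C = ΣQC/ΣQ = (0.8730·2.000 + 0.06930·34.10) / 0.9423 = 4.109/0.9423 = 4.361 mg/L; combined flow 0.9423 m³/s.
After decay, C = 4.361 × e^(−kt) = 4.361 × 0.7891 = 3.441 mg/L.
Second outfall: C = (0.9423·3.441 + 0.02690·87.00)/0.9692 = 5.760 mg/L.

5.76 mg/L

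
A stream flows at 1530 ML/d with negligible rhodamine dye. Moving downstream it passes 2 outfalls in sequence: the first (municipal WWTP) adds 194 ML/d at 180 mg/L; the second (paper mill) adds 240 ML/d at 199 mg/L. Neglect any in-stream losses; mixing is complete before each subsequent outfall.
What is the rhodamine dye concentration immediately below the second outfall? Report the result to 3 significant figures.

42.1 mg/L

Outfall 1: combined Q = 1724 ML/d; C = (1530·0 + 194.0·180.0)/1724 = 20.26 mg/L.
Outfall 2: combined Q = 1964 ML/d; C = (1724·20.26 + 240.0·199.0)/1964 = 42.10 mg/L.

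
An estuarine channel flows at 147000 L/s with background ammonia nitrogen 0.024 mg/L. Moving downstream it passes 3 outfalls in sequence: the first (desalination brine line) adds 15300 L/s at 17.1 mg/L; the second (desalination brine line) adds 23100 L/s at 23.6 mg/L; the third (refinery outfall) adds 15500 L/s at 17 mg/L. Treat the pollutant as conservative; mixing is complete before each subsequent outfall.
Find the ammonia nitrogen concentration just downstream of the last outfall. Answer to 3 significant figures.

Outfall 1: combined Q = 162300 L/s; C = (147000·0.02400 + 15300·17.10)/162300 = 1.634 mg/L.
Outfall 2: combined Q = 185400 L/s; C = (162300·1.634 + 23100·23.60)/185400 = 4.371 mg/L.
Outfall 3: combined Q = 200900 L/s; C = (185400·4.371 + 15500·17.00)/200900 = 5.345 mg/L.

5.35 mg/L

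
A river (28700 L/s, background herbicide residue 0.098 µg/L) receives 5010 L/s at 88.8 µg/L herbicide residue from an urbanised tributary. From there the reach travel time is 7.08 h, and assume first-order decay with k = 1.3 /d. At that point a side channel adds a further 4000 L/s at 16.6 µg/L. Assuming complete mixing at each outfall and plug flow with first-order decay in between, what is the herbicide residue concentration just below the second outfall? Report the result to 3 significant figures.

9.85 µg/L

Mass balance: C = (28700·0.09800 + 5010·88.80) / 33710 = 447700/33710 = 13.28 µg/L; combined flow 33710 L/s.
After decay, C = 13.28 × e^(−kt) = 13.28 × 0.6815 = 9.051 µg/L.
Second outfall: C = (33710·9.051 + 4000·16.60)/37710 = 9.851 µg/L.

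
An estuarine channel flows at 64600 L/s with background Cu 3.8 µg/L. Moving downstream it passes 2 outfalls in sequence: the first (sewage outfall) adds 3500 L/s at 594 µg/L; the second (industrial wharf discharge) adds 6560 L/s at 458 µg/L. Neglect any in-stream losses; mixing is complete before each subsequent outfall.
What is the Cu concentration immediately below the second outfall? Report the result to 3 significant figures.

71.4 µg/L

Outfall 1: combined Q = 68100 L/s; C = (64600·3.800 + 3500·594.0)/68100 = 34.13 µg/L.
Outfall 2: combined Q = 74660 L/s; C = (68100·34.13 + 6560·458.0)/74660 = 71.38 µg/L.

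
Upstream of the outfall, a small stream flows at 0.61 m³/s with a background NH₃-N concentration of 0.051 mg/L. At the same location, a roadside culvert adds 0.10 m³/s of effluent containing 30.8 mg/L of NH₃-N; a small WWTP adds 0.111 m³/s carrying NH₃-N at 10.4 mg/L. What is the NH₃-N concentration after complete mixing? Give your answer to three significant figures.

After mixing, C = (0.6100·0.05100 + 0.1000·30.80 + 0.1110·10.40) / 0.8210 = 4.266/0.8210 = 5.196 mg/L.

5.20 mg/L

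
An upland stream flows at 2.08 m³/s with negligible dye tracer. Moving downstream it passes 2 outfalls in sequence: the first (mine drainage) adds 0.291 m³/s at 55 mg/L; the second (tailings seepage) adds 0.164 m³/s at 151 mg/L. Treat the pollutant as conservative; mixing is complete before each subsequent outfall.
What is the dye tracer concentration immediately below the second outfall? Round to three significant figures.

After outfall 1: Q = 2.080 + 0.2910 = 2.371 m³/s; C = (2.080·0 + 0.2910·55.00)/2.371 = 6.750 mg/L.
After outfall 2: Q = 2.371 + 0.1640 = 2.535 m³/s; C = (2.371·6.750 + 0.1640·151.0)/2.535 = 16.08 mg/L.

16.1 mg/L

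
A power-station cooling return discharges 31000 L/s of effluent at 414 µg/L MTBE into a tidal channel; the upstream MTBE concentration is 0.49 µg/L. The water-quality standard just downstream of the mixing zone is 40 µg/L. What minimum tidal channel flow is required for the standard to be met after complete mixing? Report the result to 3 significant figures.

293000 L/s

Set C_mix = 40: (Q·0.4900 + 31000·414.0) / (Q + 31000) = 40
→ Q = 31000·(414.0 − 40)/(40 − 0.4900) = 293400 L/s.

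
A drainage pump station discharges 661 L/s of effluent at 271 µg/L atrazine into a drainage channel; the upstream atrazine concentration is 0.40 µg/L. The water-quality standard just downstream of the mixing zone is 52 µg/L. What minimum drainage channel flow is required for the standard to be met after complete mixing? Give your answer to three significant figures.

Set C_mix = 52: (Q·0.4000 + 661.0·271.0) / (Q + 661.0) = 52
→ Q = 661.0·(271.0 − 52)/(52 − 0.4000) = 2805 L/s.

2810 L/s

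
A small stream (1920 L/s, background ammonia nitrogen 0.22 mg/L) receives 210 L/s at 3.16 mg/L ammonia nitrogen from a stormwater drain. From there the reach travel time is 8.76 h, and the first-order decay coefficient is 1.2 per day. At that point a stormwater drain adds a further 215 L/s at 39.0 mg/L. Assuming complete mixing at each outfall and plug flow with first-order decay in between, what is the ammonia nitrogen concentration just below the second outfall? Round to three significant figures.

After mixing, C = (1920·0.2200 + 210.0·3.160) / 2130 = 1086/2130 = 0.5099 mg/L; combined flow 2130 L/s.
Decay over the reach: 0.5099·exp(−kt) = 0.5099·0.6453 = 0.3290 mg/L.
At the second outfall, C = (2130·0.3290 + 215.0·39.00) / (2130 + 215.0) = 3.875 mg/L.

3.87 mg/L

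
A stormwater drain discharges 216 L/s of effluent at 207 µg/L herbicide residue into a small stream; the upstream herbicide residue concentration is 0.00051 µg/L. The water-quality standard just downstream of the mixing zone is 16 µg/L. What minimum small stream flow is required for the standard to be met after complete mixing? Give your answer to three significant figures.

2580 L/s

Set C_mix = 16: (Q·0.0005100 + 216.0·207.0) / (Q + 216.0) = 16
→ Q = 216.0·(207.0 − 16)/(16 − 0.0005100) = 2579 L/s.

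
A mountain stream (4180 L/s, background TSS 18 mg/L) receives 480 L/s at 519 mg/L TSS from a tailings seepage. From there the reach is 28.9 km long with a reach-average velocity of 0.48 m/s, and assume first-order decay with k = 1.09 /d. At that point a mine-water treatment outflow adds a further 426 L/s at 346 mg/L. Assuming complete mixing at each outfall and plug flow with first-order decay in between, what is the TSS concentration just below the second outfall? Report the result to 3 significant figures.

Mass balance: C = (4180·18.00 + 480.0·519.0) / 4660 = 324400/4660 = 69.61 mg/L; combined flow 4660 L/s.
Travel time t = 28.9·1000 / 0.48 = 60210 s = 16.72 h.
After decay, C = 69.61 × e^(−kt) = 69.61 × 0.4679 = 32.57 mg/L.
Second outfall: C = (4660·32.57 + 426.0·346.0)/5086 = 58.82 mg/L.

58.8 mg/L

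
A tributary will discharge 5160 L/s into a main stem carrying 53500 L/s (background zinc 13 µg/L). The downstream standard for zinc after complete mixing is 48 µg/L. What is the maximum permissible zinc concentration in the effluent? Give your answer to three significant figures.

At the limit, (Qr·Cr + Qe·Cₑ)/(Qr + Qe) = 48:
Cₑ = (58660·48 − 53500·13.00) / 5160 = 410.9 µg/L.

411 µg/L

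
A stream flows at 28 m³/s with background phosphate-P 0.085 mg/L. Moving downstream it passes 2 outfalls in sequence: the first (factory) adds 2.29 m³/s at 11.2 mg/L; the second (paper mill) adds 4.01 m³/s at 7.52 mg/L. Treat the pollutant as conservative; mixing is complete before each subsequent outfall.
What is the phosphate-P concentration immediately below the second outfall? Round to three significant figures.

1.70 mg/L

Below outfall 1: Q → 30.29 m³/s, C = (28.00·0.08500 + 2.290·11.20)/30.29 = 0.9253 mg/L.
Below outfall 2: Q → 34.30 m³/s, C = (30.29·0.9253 + 4.010·7.520)/34.30 = 1.696 mg/L.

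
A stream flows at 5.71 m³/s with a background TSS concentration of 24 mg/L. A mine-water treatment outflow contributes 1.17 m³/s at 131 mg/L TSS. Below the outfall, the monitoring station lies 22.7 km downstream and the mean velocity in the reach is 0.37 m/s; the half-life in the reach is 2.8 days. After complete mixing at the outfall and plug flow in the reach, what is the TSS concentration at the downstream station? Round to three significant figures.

Conservation of mass: C = (5.710·24.00 + 1.170·131.0) / 6.880 = 290.3/6.880 = 42.20 mg/L.
Travel time t = 22.7·1000 / 0.37 = 61350 s = 17.04 h.
Half-life 2.8 d → k = ln 2 / 2.8 = 0.2476 d⁻¹.
Applying C = C₀e^(−kt): 42.20 × 0.8388 = 35.39 mg/L.

35.4 mg/L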